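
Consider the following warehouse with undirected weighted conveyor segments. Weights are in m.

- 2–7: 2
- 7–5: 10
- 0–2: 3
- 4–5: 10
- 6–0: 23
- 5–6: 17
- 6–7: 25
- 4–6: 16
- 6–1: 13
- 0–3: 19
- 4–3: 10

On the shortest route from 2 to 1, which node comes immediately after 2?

0

Enumerating some paths:
2 - 7 - 5 - 6 - 1: 2+10+17+13 = 42
2 - 0 - 6 - 1: 3+23+13 = 39
2 - 7 - 6 - 1: 2+25+13 = 40
Cheapest is 2 - 0 - 6 - 1 at 39 m.
So from 2 the first move is to 0.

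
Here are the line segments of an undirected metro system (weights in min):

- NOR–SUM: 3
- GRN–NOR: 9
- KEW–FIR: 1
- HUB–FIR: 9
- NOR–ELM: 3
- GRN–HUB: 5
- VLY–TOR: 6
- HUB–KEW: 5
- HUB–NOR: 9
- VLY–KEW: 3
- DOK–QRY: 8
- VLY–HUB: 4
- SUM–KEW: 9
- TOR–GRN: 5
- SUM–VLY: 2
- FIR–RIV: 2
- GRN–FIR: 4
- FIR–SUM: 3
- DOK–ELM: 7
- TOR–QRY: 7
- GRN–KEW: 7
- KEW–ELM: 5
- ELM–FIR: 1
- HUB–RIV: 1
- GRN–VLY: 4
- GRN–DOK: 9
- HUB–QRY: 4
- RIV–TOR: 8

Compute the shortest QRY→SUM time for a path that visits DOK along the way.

19 min

Shortest QRY→DOK: QRY → DOK = 8
Shortest DOK→SUM: DOK → ELM → FIR → SUM = 11
Total via DOK: 8 + 11 = 19 min.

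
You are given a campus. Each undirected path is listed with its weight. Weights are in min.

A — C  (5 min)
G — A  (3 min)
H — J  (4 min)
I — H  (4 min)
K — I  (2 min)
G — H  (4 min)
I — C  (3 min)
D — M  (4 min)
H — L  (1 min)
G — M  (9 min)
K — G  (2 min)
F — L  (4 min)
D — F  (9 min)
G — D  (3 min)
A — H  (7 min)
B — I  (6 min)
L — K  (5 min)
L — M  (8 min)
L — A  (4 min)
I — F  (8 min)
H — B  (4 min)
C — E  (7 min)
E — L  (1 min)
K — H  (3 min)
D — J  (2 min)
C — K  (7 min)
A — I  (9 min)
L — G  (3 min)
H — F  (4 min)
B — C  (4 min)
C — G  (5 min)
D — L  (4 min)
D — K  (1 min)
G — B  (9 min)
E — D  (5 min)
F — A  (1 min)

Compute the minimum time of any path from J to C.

8 min

Settle nodes by increasing distance from J:
J: 0
D: 2  (via J)
K: 3  (via D)
H: 4  (via J)
G: 5  (via D)
I: 5  (via K)
L: 5  (via H)
E: 6  (via L)
M: 6  (via D)
A: 8  (via G)
B: 8  (via H)
C: 8  (via I)
Shortest route: J–D–K–I–C = 8 min.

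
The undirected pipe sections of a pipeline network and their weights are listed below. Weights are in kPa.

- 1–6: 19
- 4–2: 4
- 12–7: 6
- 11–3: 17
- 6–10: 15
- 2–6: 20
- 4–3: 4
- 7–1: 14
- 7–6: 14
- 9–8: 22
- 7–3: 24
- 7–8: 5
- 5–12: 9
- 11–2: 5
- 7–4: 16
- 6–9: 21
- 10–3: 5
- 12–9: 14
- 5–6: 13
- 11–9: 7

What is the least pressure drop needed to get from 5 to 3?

Settle nodes by increasing distance from 5:
5: 0
12: 9  (via 5)
6: 13  (via 5)
7: 15  (via 12)
8: 20  (via 7)
9: 23  (via 12)
10: 28  (via 6)
1: 29  (via 7)
11: 30  (via 9)
4: 31  (via 7)
2: 33  (via 6)
3: 33  (via 10)
Shortest route: 5 → 6 → 10 → 3 = 33 kPa.

33 kPa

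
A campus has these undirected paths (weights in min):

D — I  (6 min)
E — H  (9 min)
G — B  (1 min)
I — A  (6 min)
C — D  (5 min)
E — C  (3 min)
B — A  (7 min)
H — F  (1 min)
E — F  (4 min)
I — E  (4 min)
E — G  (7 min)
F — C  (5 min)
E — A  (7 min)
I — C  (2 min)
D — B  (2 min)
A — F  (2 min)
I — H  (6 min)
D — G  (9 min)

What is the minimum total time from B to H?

Candidate routes:
B - G - E - F - H: 1+7+4+1 = 13
B - D - C - F - H: 2+5+5+1 = 13
B - D - I - H: 2+6+6 = 14
B - A - F - H: 7+2+1 = 10
The minimum is 10 min via B - A - F - H.

10 min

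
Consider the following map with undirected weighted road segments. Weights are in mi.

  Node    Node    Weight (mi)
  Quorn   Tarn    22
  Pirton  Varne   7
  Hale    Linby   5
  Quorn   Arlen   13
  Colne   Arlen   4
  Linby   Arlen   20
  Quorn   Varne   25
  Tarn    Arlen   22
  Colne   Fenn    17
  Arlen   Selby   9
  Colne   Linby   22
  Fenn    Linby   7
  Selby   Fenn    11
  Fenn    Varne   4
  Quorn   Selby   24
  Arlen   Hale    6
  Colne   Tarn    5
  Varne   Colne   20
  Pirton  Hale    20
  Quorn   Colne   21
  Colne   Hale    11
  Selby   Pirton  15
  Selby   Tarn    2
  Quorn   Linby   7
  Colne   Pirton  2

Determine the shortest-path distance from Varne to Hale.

16 mi

Shortest distances from Varne:
Varne: 0
Fenn: 4  (via Varne)
Pirton: 7  (via Varne)
Colne: 9  (via Pirton)
Linby: 11  (via Fenn)
Arlen: 13  (via Colne)
Tarn: 14  (via Colne)
Selby: 15  (via Fenn)
Hale: 16  (via Linby)
Shortest route: Varne–Fenn–Linby–Hale = 16 mi.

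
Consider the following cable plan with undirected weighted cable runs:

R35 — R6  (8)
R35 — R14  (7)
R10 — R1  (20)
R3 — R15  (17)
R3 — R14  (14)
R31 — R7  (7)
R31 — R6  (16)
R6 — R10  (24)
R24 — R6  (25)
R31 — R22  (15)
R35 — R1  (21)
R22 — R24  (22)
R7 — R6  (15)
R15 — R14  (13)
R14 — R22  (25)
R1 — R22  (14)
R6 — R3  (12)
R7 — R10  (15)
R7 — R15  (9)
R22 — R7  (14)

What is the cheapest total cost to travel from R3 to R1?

41

Shortest distances from R3:
R3: 0
R6: 12  (via R3)
R14: 14  (via R3)
R15: 17  (via R3)
R35: 20  (via R6)
R7: 26  (via R15)
R31: 28  (via R6)
R10: 36  (via R6)
R24: 37  (via R6)
R22: 39  (via R14)
R1: 41  (via R35)
Shortest route: R3–R6–R35–R1 = 41.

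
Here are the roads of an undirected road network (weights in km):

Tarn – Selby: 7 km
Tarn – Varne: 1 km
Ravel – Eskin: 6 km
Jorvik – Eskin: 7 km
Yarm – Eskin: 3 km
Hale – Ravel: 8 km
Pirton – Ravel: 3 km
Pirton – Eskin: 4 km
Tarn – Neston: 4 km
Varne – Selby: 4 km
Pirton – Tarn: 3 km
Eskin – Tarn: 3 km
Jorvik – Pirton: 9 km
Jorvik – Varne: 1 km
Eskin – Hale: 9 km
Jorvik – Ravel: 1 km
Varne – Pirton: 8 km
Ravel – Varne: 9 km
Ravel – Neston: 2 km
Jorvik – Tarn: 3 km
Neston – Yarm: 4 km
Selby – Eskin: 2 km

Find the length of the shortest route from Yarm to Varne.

Running Dijkstra from Yarm:
Yarm: 0
Eskin: 3  (via Yarm)
Neston: 4  (via Yarm)
Selby: 5  (via Eskin)
Tarn: 6  (via Eskin)
Ravel: 6  (via Neston)
Pirton: 7  (via Eskin)
Varne: 7  (via Tarn)
Shortest route: Yarm → Eskin → Tarn → Varne = 7 km.

7 km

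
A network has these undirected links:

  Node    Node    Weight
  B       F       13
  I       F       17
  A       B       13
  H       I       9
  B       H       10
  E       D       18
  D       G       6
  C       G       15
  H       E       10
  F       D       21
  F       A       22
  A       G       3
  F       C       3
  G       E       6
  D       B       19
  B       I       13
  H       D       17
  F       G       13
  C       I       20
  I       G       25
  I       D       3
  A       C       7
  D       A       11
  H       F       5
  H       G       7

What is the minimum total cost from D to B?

16

Shortest distances from D:
D: 0
I: 3  (via D)
G: 6  (via D)
A: 9  (via G)
E: 12  (via G)
H: 12  (via I)
B: 16  (via I)
Shortest route: D–I–B = 16.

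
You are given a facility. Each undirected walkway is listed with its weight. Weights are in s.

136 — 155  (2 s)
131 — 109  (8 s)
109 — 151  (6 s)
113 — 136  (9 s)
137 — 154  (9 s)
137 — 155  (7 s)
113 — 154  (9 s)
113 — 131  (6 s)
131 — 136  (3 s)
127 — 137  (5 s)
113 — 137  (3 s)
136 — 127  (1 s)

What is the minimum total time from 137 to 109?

Shortest distances from 137:
137: 0
113: 3  (via 137)
127: 5  (via 137)
136: 6  (via 127)
155: 7  (via 137)
131: 9  (via 113)
154: 9  (via 137)
109: 17  (via 131)
Shortest route: 137–113–131–109 = 17 s.

17 s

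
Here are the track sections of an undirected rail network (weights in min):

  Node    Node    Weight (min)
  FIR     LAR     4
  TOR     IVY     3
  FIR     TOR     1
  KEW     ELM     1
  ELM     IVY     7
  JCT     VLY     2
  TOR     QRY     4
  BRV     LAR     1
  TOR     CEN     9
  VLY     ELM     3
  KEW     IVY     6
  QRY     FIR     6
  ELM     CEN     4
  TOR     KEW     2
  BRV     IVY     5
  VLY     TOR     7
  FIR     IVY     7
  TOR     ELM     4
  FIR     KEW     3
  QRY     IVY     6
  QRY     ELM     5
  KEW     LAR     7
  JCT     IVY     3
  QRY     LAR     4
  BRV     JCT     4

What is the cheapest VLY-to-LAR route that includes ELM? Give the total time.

11 min

Shortest VLY→ELM: VLY → ELM = 3
Shortest ELM→LAR: ELM → KEW → LAR = 8
Total via ELM: 3 + 8 = 11 min.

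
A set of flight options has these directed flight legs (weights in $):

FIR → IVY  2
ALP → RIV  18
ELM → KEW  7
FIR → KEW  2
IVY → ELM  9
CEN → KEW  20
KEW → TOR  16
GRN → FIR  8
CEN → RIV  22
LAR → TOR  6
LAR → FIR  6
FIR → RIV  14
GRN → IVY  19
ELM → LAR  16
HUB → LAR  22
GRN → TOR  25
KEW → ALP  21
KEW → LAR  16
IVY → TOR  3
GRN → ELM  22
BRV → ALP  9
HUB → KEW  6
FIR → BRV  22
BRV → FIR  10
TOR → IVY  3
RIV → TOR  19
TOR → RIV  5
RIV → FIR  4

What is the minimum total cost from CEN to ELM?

Shortest distances from CEN:
CEN: 0
KEW: 20  (via CEN)
RIV: 22  (via CEN)
FIR: 26  (via RIV)
IVY: 28  (via FIR)
TOR: 31  (via IVY)
LAR: 36  (via KEW)
ELM: 37  (via IVY)
Shortest route: CEN → RIV → FIR → IVY → ELM = $37.

$37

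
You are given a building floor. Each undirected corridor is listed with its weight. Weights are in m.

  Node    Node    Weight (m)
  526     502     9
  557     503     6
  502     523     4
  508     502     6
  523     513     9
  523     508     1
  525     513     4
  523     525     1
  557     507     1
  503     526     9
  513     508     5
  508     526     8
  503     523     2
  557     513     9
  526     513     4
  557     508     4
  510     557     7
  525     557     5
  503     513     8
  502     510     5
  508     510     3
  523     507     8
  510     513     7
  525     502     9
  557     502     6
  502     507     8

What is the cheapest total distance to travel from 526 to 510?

11 m

Shortest distances from 526:
526: 0
513: 4  (via 526)
525: 8  (via 513)
508: 8  (via 526)
523: 9  (via 525)
502: 9  (via 526)
503: 9  (via 526)
510: 11  (via 513)
Shortest route: 526 → 513 → 510 = 11 m.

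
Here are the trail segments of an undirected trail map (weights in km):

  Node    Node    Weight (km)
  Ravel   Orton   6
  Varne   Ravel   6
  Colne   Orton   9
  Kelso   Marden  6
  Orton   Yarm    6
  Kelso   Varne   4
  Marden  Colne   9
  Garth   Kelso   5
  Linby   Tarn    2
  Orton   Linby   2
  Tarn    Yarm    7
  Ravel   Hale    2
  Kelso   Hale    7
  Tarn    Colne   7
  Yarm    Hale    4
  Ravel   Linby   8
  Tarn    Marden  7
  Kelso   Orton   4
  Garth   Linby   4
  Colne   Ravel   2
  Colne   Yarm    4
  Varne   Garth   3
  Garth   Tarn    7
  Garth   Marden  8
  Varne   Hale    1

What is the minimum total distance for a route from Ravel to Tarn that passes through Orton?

Best Ravel to Orton: Ravel → Orton costing 6
Best Orton to Tarn: Orton → Linby → Tarn costing 4
Total via Orton: 6 + 4 = 10 km.

10 km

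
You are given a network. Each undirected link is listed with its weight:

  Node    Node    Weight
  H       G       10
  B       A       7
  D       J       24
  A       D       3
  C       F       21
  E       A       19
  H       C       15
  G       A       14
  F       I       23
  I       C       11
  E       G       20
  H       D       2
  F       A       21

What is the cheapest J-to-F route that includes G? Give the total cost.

71

Shortest J→G: J → D → H → G = 36
Best G to F: G → A → F costing 35
Total via G: 36 + 35 = 71.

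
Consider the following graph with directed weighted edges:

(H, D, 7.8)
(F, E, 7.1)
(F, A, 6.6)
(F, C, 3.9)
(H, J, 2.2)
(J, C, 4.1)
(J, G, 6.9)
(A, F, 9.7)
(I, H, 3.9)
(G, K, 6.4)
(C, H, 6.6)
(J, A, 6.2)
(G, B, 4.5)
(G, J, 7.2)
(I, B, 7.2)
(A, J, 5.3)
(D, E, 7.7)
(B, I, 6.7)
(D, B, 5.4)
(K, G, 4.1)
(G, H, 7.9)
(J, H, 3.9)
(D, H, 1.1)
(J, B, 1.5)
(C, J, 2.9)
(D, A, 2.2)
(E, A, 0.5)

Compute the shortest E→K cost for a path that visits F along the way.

30.3

Shortest E→F: E → A → F = 10.2
Shortest F→K: F → C → J → G → K = 20.1
Total via F: 10.2 + 20.1 = 30.3.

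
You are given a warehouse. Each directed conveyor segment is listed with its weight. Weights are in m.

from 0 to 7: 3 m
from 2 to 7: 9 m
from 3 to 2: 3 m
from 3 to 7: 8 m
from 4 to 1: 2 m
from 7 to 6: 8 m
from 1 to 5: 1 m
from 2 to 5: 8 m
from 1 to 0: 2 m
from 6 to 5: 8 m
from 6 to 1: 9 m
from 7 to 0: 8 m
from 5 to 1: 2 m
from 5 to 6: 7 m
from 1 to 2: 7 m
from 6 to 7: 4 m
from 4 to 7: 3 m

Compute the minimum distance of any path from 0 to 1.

Compare a few routes:
0 - 7 - 6 - 5 - 1: 3+8+8+2 = 21
0 - 7 - 6 - 1: 3+8+9 = 20
Cheapest is 0 - 7 - 6 - 1 at 20 m.

20 m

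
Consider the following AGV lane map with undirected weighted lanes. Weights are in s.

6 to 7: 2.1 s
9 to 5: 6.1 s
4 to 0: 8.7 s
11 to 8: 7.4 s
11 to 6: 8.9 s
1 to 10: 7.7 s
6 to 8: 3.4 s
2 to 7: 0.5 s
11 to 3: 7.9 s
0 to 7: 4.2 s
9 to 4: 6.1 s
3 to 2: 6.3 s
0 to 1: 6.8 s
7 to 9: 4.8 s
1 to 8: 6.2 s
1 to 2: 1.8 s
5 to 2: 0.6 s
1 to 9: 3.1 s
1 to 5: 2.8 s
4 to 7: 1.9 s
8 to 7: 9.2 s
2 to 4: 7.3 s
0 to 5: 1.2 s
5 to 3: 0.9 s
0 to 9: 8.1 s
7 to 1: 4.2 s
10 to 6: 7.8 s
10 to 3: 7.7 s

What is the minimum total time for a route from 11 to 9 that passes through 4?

Best 11 to 4: 11 → 3 → 5 → 2 → 7 → 4 costing 11.8
Shortest 4→9: 4 → 9 = 6.1
Total via 4: 11.8 + 6.1 = 17.9 s.

17.9 s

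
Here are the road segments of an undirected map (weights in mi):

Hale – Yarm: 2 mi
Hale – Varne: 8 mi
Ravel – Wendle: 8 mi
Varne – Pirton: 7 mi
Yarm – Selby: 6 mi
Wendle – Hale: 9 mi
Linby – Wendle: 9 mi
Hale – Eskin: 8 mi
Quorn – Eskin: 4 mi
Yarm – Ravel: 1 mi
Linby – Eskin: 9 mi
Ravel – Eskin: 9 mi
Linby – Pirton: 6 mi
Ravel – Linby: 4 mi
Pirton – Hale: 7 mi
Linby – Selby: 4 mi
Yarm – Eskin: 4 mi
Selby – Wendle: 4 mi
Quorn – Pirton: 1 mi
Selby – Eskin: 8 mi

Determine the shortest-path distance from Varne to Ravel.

Candidate routes:
Varne - Pirton - Quorn - Eskin - Yarm - Ravel: 7+1+4+4+1 = 17
Varne - Hale - Yarm - Ravel: 8+2+1 = 11
Varne - Pirton - Linby - Ravel: 7+6+4 = 17
Varne - Pirton - Hale - Yarm - Ravel: 7+7+2+1 = 17
The minimum is 11 mi via Varne - Hale - Yarm - Ravel.

11 mi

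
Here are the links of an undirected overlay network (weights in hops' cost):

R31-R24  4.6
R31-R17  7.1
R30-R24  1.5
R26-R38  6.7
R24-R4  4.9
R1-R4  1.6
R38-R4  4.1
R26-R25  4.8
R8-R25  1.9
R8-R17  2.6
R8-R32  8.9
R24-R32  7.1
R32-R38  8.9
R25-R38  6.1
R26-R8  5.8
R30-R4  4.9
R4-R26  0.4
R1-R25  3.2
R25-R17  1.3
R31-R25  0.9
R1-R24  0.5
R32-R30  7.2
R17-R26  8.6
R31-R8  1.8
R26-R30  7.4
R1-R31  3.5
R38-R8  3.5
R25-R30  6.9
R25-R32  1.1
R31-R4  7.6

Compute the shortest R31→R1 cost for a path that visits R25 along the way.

4.1 hops' cost

Best R31 to R25: R31–R25 costing 0.9
Shortest R25→R1: R25–R1 = 3.2
Total via R25: 0.9 + 3.2 = 4.1 hops' cost.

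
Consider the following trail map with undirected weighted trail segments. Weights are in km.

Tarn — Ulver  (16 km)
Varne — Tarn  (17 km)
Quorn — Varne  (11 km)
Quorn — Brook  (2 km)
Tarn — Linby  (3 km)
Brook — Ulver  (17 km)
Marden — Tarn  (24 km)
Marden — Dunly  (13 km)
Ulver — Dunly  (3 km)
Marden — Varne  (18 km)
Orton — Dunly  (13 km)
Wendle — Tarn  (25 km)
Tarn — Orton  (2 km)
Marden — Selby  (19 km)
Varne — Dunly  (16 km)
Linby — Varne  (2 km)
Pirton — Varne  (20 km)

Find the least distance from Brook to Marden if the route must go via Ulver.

33 km

Best Brook to Ulver: Brook → Ulver costing 17
Shortest Ulver→Marden: Ulver → Dunly → Marden = 16
Total via Ulver: 17 + 16 = 33 km.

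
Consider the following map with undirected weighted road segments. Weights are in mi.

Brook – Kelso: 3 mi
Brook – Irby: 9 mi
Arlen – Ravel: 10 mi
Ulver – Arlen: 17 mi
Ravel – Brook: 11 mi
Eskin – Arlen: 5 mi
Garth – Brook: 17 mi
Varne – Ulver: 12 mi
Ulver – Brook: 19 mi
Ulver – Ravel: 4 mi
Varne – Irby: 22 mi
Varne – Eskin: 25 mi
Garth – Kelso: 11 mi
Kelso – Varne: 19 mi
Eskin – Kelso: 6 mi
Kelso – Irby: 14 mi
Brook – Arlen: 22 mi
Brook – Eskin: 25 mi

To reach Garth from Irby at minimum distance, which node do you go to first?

Brook

Compare a few routes:
Irby - Brook - Garth: 9+17 = 26
Irby - Brook - Kelso - Garth: 9+3+11 = 23
Irby - Kelso - Garth: 14+11 = 25
Irby - Kelso - Brook - Garth: 14+3+17 = 34
The minimum is 23 mi via Irby - Brook - Kelso - Garth.
So from Irby the first move is to Brook.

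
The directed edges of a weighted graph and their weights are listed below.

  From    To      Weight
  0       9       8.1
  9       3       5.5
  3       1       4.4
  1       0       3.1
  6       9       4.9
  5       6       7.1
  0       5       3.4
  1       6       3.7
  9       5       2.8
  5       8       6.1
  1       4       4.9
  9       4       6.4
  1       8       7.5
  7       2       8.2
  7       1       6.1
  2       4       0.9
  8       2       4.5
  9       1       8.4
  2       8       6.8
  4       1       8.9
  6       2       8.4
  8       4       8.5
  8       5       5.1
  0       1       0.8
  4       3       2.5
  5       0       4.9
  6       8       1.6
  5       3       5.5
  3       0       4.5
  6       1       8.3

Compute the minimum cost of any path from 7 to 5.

Running Dijkstra from 7:
7: 0
1: 6.1  (via 7)
2: 8.2  (via 7)
4: 9.1  (via 2)
0: 9.2  (via 1)
6: 9.8  (via 1)
8: 11.4  (via 6)
3: 11.6  (via 4)
5: 12.6  (via 0)
Shortest route: 7 → 1 → 0 → 5 = 12.6.

12.6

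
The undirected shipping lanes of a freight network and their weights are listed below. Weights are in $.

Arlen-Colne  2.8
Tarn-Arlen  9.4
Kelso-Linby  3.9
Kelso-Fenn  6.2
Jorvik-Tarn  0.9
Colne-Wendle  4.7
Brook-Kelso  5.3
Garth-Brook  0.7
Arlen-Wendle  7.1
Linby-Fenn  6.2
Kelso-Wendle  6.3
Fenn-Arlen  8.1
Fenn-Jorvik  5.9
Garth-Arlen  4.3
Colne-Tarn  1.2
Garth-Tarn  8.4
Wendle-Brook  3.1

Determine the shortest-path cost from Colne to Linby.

$14.2

Shortest distances from Colne:
Colne: 0
Tarn: 1.2  (via Colne)
Jorvik: 2.1  (via Tarn)
Arlen: 2.8  (via Colne)
Wendle: 4.7  (via Colne)
Garth: 7.1  (via Arlen)
Brook: 7.8  (via Wendle)
Fenn: 8  (via Jorvik)
Kelso: 11  (via Wendle)
Linby: 14.2  (via Fenn)
Shortest route: Colne–Tarn–Jorvik–Fenn–Linby = $14.2.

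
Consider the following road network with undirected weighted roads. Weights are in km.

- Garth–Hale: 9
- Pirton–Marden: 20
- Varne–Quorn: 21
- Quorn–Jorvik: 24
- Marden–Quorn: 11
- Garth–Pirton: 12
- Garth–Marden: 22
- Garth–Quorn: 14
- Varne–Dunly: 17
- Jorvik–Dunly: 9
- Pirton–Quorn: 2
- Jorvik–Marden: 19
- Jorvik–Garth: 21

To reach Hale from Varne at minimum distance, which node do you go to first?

Compare a few routes:
Varne - Quorn - Garth - Hale: 21+14+9 = 44
Varne - Dunly - Jorvik - Garth - Hale: 17+9+21+9 = 56
Varne - Quorn - Marden - Garth - Hale: 21+11+22+9 = 63
Varne - Dunly - Jorvik - Quorn - Pirton - Garth - Hale: 17+9+24+2+12+9 = 73
Cheapest is Varne - Quorn - Garth - Hale at 44 km.
So from Varne the first move is to Quorn.

Quorn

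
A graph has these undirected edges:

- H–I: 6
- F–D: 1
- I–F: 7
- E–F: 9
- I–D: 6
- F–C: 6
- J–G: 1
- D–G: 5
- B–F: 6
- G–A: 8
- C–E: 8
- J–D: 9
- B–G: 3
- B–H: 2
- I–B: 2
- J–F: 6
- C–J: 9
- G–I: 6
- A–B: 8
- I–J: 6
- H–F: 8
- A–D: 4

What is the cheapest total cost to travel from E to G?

Candidate routes:
E → F → J → G: 9+6+1 = 16
E → C → J → G: 8+9+1 = 18
E → F → D → G: 9+1+5 = 15
Cheapest is E → F → D → G at 15.

15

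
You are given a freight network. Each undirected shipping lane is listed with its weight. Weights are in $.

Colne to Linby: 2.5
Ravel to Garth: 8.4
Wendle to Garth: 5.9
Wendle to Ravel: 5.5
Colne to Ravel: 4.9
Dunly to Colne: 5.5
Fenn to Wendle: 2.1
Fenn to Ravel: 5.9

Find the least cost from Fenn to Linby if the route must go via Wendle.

$15

Shortest Fenn→Wendle: Fenn → Wendle = 2.1
Best Wendle to Linby: Wendle → Ravel → Colne → Linby costing 12.9
Total via Wendle: 2.1 + 12.9 = $15.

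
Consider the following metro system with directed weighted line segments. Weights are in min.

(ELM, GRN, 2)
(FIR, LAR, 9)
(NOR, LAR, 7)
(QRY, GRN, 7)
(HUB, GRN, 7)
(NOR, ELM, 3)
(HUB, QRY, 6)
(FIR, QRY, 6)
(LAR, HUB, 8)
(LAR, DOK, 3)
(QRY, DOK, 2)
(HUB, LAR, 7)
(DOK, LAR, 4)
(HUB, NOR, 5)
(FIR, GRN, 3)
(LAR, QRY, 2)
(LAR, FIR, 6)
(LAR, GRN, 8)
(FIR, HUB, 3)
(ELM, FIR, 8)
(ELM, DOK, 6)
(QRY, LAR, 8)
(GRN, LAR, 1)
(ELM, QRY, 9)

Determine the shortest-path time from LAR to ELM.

Compare a few routes:
LAR → FIR → HUB → NOR → ELM: 6+3+5+3 = 17
LAR → HUB → NOR → ELM: 8+5+3 = 16
The minimum is 16 min via LAR → HUB → NOR → ELM.

16 min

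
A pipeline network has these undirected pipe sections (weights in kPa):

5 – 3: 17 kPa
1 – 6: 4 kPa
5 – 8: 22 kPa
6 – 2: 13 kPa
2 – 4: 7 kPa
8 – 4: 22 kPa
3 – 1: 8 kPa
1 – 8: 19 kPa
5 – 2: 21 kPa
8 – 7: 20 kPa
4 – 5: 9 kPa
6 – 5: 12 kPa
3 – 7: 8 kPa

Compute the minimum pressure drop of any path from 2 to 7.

33 kPa

Candidate routes:
2–4–5–3–7: 7+9+17+8 = 41
2–6–1–3–7: 13+4+8+8 = 33
The minimum is 33 kPa via 2–6–1–3–7.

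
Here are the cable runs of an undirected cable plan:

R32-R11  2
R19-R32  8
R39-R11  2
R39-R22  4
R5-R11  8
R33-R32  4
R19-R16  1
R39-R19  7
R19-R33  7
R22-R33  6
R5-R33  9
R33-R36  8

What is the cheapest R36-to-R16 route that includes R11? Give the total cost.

Best R36 to R11: R36–R33–R32–R11 costing 14
Best R11 to R16: R11–R39–R19–R16 costing 10
Total via R11: 14 + 10 = 24.

24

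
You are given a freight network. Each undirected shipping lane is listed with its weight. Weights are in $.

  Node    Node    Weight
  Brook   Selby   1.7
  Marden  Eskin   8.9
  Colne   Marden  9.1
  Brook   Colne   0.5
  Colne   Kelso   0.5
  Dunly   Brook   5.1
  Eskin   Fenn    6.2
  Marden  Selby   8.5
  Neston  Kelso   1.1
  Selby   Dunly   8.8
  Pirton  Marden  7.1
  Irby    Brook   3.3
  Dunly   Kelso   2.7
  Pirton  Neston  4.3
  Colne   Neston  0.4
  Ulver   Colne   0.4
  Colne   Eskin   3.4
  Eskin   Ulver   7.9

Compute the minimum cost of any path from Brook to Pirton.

$5.2

Candidate routes:
Brook–Colne–Kelso–Neston–Pirton: 0.5+0.5+1.1+4.3 = 6.4
Brook–Colne–Neston–Pirton: 0.5+0.4+4.3 = 5.2
Cheapest is Brook–Colne–Neston–Pirton at $5.2.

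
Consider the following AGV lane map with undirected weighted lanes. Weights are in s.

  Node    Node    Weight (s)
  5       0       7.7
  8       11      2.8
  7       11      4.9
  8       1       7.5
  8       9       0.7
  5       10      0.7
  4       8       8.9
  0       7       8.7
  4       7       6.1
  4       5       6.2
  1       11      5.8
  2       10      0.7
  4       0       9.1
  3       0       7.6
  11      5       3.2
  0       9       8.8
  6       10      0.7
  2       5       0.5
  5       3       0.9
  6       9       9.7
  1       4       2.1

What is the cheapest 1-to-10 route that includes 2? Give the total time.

Best 1 to 2: 1–4–5–2 costing 8.8
Best 2 to 10: 2–10 costing 0.7
Total via 2: 8.8 + 0.7 = 9.5 s.

9.5 s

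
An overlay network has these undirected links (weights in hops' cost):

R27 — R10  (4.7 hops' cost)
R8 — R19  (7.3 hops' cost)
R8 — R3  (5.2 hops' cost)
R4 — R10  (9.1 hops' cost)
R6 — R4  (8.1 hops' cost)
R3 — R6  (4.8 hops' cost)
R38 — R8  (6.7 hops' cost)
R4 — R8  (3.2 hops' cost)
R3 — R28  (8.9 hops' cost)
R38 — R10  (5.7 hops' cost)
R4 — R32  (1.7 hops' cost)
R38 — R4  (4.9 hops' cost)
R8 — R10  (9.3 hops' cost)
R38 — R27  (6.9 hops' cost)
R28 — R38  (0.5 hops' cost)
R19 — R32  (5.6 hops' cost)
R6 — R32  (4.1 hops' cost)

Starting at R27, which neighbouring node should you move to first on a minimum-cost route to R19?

Enumerating some paths:
R27 → R38 → R8 → R19: 6.9+6.7+7.3 = 20.9
R27 → R38 → R4 → R32 → R19: 6.9+4.9+1.7+5.6 = 19.1
Cheapest is R27 → R38 → R4 → R32 → R19 at 19.1 hops' cost.
So from R27 the first move is to R38.

R38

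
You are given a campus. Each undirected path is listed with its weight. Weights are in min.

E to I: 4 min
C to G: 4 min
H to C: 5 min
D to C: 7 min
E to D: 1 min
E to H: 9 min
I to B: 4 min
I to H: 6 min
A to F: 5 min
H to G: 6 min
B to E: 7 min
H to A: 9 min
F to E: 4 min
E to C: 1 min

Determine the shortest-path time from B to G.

Candidate routes:
B → I → H → G: 4+6+6 = 16
B → E → C → G: 7+1+4 = 12
B → I → E → C → G: 4+4+1+4 = 13
Cheapest is B → E → C → G at 12 min.

12 min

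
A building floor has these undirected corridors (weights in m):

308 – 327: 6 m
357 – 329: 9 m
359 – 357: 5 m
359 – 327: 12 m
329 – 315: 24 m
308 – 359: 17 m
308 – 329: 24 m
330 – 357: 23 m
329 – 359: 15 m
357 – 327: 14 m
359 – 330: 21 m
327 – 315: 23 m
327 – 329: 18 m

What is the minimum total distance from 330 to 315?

Settle nodes by increasing distance from 330:
330: 0
359: 21  (via 330)
357: 23  (via 330)
329: 32  (via 357)
327: 33  (via 359)
308: 38  (via 359)
315: 56  (via 329)
Shortest route: 330 → 357 → 329 → 315 = 56 m.

56 m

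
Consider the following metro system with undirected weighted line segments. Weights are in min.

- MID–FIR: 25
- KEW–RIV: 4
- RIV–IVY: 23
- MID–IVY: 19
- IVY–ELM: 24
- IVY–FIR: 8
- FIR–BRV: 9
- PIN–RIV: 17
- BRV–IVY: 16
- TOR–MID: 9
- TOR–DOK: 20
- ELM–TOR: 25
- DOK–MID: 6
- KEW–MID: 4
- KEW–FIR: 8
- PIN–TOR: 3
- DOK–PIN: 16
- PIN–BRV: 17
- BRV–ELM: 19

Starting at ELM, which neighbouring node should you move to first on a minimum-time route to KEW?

BRV

Enumerating some paths:
ELM → BRV → FIR → KEW: 19+9+8 = 36
ELM → TOR → MID → KEW: 25+9+4 = 38
ELM → IVY → FIR → KEW: 24+8+8 = 40
Cheapest is ELM → BRV → FIR → KEW at 36 min.
So from ELM the first move is to BRV.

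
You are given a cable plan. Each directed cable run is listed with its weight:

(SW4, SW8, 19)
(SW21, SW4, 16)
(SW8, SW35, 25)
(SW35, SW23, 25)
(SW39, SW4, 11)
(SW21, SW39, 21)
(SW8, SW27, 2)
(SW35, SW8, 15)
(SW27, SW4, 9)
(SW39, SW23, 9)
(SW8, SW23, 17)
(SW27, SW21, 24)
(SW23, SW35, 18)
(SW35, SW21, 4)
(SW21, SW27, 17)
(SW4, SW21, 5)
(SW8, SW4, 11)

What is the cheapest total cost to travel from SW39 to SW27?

32

Compare a few routes:
SW39 → SW4 → SW8 → SW27: 11+19+2 = 32
SW39 → SW23 → SW35 → SW8 → SW27: 9+18+15+2 = 44
SW39 → SW23 → SW35 → SW21 → SW27: 9+18+4+17 = 48
SW39 → SW4 → SW21 → SW27: 11+5+17 = 33
Cheapest is SW39 → SW4 → SW8 → SW27 at 32.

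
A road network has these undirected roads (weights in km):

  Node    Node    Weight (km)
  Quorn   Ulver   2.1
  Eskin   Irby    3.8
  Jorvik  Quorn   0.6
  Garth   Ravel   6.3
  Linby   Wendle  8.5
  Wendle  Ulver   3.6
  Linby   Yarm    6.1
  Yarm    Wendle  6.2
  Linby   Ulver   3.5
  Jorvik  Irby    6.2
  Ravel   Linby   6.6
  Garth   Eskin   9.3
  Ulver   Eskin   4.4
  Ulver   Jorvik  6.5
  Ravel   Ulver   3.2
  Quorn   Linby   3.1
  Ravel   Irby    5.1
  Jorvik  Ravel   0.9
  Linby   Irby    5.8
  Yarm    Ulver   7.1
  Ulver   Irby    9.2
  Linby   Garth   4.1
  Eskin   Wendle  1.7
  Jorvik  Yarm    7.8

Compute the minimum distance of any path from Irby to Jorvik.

Compare a few routes:
Irby → Linby → Quorn → Jorvik: 5.8+3.1+0.6 = 9.5
Irby → Jorvik: 6.2 = 6.2
Irby → Ravel → Jorvik: 5.1+0.9 = 6
Cheapest is Irby → Ravel → Jorvik at 6 km.

6 km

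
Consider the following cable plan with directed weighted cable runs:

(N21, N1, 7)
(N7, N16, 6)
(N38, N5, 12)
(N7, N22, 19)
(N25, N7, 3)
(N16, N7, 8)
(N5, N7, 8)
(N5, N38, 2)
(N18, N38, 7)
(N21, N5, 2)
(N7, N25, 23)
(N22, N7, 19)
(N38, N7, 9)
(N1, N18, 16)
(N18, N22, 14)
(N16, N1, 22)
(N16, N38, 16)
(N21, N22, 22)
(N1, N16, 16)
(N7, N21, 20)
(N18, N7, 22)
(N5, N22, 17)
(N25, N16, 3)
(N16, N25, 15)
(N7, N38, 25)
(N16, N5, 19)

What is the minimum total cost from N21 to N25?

31

Enumerating some paths:
N21 - N5 - N7 - N16 - N25: 2+8+6+15 = 31
N21 - N5 - N7 - N25: 2+8+23 = 33
Cheapest is N21 - N5 - N7 - N16 - N25 at 31.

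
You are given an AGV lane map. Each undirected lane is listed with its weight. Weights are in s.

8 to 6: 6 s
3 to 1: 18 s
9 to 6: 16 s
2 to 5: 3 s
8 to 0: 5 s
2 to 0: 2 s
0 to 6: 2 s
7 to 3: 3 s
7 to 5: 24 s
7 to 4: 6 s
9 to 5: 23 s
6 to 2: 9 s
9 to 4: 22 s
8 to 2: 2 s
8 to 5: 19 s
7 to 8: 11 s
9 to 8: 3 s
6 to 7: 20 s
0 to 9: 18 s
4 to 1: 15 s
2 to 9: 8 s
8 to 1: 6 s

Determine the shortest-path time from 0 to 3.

18 s

Running Dijkstra from 0:
0: 0
2: 2  (via 0)
6: 2  (via 0)
8: 4  (via 2)
5: 5  (via 2)
9: 7  (via 8)
1: 10  (via 8)
7: 15  (via 8)
3: 18  (via 7)
Shortest route: 0–2–8–7–3 = 18 s.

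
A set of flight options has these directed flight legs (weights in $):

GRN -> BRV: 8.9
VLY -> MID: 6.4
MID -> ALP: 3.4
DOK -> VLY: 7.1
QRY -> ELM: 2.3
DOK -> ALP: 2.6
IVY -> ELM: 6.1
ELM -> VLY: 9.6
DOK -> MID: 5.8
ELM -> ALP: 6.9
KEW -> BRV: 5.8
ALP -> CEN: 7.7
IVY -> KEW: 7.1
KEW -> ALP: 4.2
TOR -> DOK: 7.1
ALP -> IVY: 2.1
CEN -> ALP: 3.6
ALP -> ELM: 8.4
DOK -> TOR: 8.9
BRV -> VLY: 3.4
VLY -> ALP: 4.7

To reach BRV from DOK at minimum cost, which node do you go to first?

ALP

Compare a few routes:
DOK → VLY → ALP → IVY → KEW → BRV: 7.1+4.7+2.1+7.1+5.8 = 26.8
DOK → ALP → IVY → KEW → BRV: 2.6+2.1+7.1+5.8 = 17.6
DOK → MID → ALP → IVY → KEW → BRV: 5.8+3.4+2.1+7.1+5.8 = 24.2
Cheapest is DOK → ALP → IVY → KEW → BRV at $17.6.
So from DOK the first move is to ALP.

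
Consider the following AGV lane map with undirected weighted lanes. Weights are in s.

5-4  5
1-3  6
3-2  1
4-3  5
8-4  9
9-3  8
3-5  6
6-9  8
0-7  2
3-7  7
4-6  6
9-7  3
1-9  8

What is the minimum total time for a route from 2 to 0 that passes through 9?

14 s

Shortest 2→9: 2 → 3 → 9 = 9
Best 9 to 0: 9 → 7 → 0 costing 5
Total via 9: 9 + 5 = 14 s.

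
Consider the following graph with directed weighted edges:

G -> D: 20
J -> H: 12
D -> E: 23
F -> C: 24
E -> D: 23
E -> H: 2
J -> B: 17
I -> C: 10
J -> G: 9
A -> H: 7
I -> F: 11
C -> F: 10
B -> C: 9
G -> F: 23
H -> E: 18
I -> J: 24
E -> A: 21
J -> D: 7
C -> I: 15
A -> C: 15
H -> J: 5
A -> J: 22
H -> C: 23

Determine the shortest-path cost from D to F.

58

Compare a few routes:
D → E → H → C → F: 23+2+23+10 = 58
D → E → H → J → B → C → F: 23+2+5+17+9+10 = 66
D → E → H → J → G → F: 23+2+5+9+23 = 62
Cheapest is D → E → H → C → F at 58.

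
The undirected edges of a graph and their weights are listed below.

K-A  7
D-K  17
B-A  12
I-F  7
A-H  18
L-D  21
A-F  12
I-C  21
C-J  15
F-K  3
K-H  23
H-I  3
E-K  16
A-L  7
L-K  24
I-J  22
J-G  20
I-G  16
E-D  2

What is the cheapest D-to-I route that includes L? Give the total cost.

Shortest D→L: D → L = 21
Best L to I: L → A → K → F → I costing 24
Total via L: 21 + 24 = 45.

45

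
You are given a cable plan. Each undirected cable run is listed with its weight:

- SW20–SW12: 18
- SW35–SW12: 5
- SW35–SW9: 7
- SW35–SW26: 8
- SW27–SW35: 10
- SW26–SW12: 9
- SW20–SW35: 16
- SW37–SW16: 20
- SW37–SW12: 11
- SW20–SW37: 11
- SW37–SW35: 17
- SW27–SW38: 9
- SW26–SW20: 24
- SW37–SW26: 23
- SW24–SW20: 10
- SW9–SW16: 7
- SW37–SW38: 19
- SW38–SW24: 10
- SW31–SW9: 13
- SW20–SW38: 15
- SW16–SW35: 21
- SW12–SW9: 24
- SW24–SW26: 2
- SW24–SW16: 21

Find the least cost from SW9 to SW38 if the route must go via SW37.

Best SW9 to SW37: SW9 → SW35 → SW12 → SW37 costing 23
Best SW37 to SW38: SW37 → SW38 costing 19
Total via SW37: 23 + 19 = 42.

42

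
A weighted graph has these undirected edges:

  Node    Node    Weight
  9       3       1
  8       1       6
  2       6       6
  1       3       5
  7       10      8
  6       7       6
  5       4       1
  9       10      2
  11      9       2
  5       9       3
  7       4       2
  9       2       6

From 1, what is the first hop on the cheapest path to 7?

Enumerating some paths:
1 → 3 → 9 → 10 → 7: 5+1+2+8 = 16
1 → 3 → 9 → 5 → 4 → 7: 5+1+3+1+2 = 12
Cheapest is 1 → 3 → 9 → 5 → 4 → 7 at 12.
So from 1 the first move is to 3.

3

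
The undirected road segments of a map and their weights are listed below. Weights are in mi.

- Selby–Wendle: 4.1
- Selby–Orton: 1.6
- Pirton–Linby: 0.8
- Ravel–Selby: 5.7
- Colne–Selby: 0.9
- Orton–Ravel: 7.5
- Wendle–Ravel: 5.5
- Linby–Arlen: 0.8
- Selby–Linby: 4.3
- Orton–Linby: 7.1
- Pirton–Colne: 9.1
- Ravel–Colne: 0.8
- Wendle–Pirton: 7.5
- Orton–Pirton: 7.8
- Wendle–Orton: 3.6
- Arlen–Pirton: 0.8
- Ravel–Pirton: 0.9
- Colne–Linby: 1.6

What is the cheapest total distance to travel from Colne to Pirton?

1.7 mi

Enumerating some paths:
Colne–Ravel–Pirton: 0.8+0.9 = 1.7
Colne–Linby–Pirton: 1.6+0.8 = 2.4
The minimum is 1.7 mi via Colne–Ravel–Pirton.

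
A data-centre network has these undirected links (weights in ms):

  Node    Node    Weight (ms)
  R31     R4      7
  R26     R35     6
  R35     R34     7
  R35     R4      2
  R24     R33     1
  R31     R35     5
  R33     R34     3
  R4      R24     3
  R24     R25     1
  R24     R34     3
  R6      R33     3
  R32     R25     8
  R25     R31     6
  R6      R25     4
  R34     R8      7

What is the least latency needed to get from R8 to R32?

19 ms

Settle nodes by increasing distance from R8:
R8: 0
R34: 7  (via R8)
R33: 10  (via R34)
R24: 10  (via R34)
R25: 11  (via R24)
R4: 13  (via R24)
R6: 13  (via R33)
R35: 14  (via R34)
R31: 17  (via R25)
R32: 19  (via R25)
Shortest route: R8–R34–R24–R25–R32 = 19 ms.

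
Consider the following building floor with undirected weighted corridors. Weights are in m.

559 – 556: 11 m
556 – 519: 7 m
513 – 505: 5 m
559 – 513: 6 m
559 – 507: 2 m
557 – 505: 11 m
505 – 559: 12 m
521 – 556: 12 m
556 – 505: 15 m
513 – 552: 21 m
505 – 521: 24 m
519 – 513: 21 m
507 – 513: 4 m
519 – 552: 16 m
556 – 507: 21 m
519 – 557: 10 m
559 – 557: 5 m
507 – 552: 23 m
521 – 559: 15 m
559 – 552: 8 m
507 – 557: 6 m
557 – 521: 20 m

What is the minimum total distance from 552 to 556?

Enumerating some paths:
552–519–556: 16+7 = 23
552–559–556: 8+11 = 19
The minimum is 19 m via 552–559–556.

19 m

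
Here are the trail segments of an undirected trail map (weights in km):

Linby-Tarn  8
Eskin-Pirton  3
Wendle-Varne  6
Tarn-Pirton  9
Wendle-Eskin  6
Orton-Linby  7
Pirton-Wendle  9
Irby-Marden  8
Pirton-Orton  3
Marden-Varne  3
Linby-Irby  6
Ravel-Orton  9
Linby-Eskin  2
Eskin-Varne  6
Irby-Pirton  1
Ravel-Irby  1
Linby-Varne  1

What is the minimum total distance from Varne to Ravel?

Shortest distances from Varne:
Varne: 0
Linby: 1  (via Varne)
Marden: 3  (via Varne)
Eskin: 3  (via Linby)
Pirton: 6  (via Eskin)
Wendle: 6  (via Varne)
Irby: 7  (via Linby)
Ravel: 8  (via Irby)
Shortest route: Varne–Linby–Irby–Ravel = 8 km.

8 km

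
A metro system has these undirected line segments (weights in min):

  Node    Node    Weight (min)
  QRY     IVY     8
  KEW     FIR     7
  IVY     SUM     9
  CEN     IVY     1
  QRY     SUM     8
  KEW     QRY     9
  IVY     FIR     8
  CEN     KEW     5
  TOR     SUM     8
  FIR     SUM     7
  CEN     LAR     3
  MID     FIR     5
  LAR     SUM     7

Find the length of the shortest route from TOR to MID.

Settle nodes by increasing distance from TOR:
TOR: 0
SUM: 8  (via TOR)
LAR: 15  (via SUM)
FIR: 15  (via SUM)
QRY: 16  (via SUM)
IVY: 17  (via SUM)
CEN: 18  (via LAR)
MID: 20  (via FIR)
Shortest route: TOR–SUM–FIR–MID = 20 min.

20 min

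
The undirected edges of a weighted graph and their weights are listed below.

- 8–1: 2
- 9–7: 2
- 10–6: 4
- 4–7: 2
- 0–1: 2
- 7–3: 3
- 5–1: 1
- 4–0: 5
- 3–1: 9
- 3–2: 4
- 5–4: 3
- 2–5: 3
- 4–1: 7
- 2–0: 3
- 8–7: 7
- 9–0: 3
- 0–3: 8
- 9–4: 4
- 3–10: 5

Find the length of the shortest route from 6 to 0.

16

Shortest distances from 6:
6: 0
10: 4  (via 6)
3: 9  (via 10)
7: 12  (via 3)
2: 13  (via 3)
4: 14  (via 7)
9: 14  (via 7)
0: 16  (via 2)
Shortest route: 6–10–3–2–0 = 16.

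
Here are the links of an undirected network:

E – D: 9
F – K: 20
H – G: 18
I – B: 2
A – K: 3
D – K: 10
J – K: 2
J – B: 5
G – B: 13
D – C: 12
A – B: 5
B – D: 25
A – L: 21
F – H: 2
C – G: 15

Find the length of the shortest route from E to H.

Shortest distances from E:
E: 0
D: 9  (via E)
K: 19  (via D)
C: 21  (via D)
J: 21  (via K)
A: 22  (via K)
B: 26  (via J)
I: 28  (via B)
G: 36  (via C)
F: 39  (via K)
H: 41  (via F)
Shortest route: E–D–K–F–H = 41.

41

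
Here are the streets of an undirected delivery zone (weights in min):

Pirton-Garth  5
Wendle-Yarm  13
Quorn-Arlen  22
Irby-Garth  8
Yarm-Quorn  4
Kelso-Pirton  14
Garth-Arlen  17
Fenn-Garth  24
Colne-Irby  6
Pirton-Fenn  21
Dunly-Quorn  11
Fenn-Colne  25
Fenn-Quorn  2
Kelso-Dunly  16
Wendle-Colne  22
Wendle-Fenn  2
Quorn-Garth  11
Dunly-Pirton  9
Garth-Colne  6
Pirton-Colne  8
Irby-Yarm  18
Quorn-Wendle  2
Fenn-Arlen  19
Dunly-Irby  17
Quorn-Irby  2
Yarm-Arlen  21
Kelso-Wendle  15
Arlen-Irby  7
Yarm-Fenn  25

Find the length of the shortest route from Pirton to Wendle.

Compare a few routes:
Pirton - Colne - Irby - Quorn - Wendle: 8+6+2+2 = 18
Pirton - Garth - Quorn - Wendle: 5+11+2 = 18
Pirton - Garth - Irby - Quorn - Wendle: 5+8+2+2 = 17
Cheapest is Pirton - Garth - Irby - Quorn - Wendle at 17 min.

17 min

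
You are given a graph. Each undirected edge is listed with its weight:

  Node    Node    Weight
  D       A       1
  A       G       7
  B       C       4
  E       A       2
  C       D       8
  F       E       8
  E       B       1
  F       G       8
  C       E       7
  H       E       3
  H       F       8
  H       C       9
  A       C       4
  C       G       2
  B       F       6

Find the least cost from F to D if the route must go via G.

Shortest F→G: F → G = 8
Shortest G→D: G → C → A → D = 7
Total via G: 8 + 7 = 15.

15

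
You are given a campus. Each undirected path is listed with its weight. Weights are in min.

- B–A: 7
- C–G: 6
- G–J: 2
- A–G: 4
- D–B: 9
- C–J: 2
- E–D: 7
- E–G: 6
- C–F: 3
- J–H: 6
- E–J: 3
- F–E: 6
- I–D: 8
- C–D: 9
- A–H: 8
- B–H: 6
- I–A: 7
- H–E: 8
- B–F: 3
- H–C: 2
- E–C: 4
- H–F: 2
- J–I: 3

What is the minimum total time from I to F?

Enumerating some paths:
I–J–C–H–F: 3+2+2+2 = 9
I–J–C–F: 3+2+3 = 8
The minimum is 8 min via I–J–C–F.

8 min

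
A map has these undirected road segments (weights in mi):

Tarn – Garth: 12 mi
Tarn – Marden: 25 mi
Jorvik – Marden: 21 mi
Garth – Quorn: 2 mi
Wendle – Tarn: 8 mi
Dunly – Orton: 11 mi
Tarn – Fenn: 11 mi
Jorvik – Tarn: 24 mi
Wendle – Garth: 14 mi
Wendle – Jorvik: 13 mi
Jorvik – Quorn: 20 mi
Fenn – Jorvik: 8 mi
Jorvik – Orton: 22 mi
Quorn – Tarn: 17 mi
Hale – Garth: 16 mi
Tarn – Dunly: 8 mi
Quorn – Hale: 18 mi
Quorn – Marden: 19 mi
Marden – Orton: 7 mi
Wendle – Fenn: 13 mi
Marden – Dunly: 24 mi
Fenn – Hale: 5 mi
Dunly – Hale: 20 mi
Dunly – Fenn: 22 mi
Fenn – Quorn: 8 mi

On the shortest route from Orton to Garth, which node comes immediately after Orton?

Marden

Enumerating some paths:
Orton → Dunly → Tarn → Garth: 11+8+12 = 31
Orton → Dunly → Tarn → Quorn → Garth: 11+8+17+2 = 38
Orton → Jorvik → Fenn → Quorn → Garth: 22+8+8+2 = 40
Orton → Marden → Quorn → Garth: 7+19+2 = 28
The minimum is 28 mi via Orton → Marden → Quorn → Garth.
So from Orton the first move is to Marden.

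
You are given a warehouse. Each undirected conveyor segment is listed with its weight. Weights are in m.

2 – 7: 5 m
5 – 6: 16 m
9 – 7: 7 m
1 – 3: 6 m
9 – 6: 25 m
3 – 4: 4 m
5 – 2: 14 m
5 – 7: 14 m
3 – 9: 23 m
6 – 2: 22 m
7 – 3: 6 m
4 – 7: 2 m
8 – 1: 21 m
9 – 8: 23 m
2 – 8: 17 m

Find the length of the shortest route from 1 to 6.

39 m

Compare a few routes:
1 → 3 → 4 → 7 → 5 → 6: 6+4+2+14+16 = 42
1 → 3 → 7 → 2 → 6: 6+6+5+22 = 39
1 → 3 → 7 → 5 → 6: 6+6+14+16 = 42
The minimum is 39 m via 1 → 3 → 7 → 2 → 6.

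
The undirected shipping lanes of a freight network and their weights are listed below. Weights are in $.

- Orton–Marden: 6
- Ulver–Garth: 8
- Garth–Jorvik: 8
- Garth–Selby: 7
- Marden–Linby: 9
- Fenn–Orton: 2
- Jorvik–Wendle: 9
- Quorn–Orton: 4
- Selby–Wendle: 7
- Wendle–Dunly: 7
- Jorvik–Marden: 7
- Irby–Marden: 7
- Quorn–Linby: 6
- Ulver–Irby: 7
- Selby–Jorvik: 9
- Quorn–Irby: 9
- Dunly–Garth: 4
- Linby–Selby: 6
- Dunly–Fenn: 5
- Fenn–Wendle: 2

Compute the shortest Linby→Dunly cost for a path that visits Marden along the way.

Best Linby to Marden: Linby–Marden costing 9
Best Marden to Dunly: Marden–Orton–Fenn–Dunly costing 13
Total via Marden: 9 + 13 = $22.

$22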